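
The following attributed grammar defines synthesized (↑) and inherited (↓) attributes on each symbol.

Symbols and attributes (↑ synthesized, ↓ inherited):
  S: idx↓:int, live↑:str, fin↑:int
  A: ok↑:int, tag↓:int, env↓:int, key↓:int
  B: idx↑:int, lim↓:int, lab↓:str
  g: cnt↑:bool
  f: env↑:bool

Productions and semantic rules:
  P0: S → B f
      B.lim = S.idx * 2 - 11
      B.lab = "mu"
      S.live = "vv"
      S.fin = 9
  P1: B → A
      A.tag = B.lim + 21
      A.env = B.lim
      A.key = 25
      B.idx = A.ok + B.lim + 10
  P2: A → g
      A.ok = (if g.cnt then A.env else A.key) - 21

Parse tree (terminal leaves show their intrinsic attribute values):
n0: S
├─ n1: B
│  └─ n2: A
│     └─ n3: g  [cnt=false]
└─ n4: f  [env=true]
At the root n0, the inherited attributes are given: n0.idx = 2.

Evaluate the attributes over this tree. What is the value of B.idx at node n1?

7

1. n0.idx = 2  [given at root]
2. n1.lim = -7  [S.idx * 2 - 11]
3. n1.lab = "mu"  ["mu"]
4. n2.tag = 14  [B.lim + 21]
5. n2.env = -7  [B.lim]
6. n2.key = 25  [25]
7. n3.cnt = false  [terminal]
8. n2.ok = 4  [(if g.cnt then A.env else A.key) - 21]
9. n1.idx = 7  [A.ok + B.lim + 10]
10. n4.env = true  [terminal]
11. n0.live = "vv"  ["vv"]
12. n0.fin = 9  [9]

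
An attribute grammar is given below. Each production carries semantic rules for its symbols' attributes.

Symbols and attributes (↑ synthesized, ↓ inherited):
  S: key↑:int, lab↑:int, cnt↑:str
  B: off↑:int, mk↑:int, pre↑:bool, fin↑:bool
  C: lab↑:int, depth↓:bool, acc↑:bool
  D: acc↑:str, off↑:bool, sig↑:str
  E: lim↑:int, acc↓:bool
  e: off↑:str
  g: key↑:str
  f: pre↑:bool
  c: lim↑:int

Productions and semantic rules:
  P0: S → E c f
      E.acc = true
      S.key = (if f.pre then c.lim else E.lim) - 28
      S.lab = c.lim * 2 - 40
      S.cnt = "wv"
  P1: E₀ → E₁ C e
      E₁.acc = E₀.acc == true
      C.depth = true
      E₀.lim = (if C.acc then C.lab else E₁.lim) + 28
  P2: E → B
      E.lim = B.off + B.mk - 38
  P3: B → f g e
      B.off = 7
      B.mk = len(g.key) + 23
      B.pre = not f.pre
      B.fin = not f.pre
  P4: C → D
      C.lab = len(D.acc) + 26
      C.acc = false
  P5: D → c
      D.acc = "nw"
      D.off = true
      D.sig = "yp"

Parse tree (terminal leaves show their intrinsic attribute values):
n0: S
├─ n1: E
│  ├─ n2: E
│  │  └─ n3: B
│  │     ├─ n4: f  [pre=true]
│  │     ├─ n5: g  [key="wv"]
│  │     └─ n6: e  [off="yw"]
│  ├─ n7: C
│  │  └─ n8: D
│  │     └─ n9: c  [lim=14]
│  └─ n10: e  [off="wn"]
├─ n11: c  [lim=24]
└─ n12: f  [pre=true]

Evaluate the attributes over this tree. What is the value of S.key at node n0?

-4

1. n1.acc = true  [true]
2. n2.acc = true  [E₀.acc == true]
3. n4.pre = true  [terminal]
4. n5.key = "wv"  [terminal]
5. n6.off = "yw"  [terminal]
6. n3.off = 7  [7]
7. n3.mk = 25  [len(g.key) + 23]
8. n3.pre = false  [not f.pre]
9. n3.fin = false  [not f.pre]
10. n2.lim = -6  [B.off + B.mk - 38]
11. n7.depth = true  [true]
12. n9.lim = 14  [terminal]
13. n8.acc = "nw"  ["nw"]
14. n8.off = true  [true]
15. n8.sig = "yp"  ["yp"]
16. n7.lab = 28  [len(D.acc) + 26]
17. n7.acc = false  [false]
18. n10.off = "wn"  [terminal]
19. n1.lim = 22  [(if C.acc then C.lab else E₁.lim) + 28]
20. n11.lim = 24  [terminal]
21. n12.pre = true  [terminal]
22. n0.key = -4  [(if f.pre then c.lim else E.lim) - 28]
23. n0.lab = 8  [c.lim * 2 - 40]
24. n0.cnt = "wv"  ["wv"]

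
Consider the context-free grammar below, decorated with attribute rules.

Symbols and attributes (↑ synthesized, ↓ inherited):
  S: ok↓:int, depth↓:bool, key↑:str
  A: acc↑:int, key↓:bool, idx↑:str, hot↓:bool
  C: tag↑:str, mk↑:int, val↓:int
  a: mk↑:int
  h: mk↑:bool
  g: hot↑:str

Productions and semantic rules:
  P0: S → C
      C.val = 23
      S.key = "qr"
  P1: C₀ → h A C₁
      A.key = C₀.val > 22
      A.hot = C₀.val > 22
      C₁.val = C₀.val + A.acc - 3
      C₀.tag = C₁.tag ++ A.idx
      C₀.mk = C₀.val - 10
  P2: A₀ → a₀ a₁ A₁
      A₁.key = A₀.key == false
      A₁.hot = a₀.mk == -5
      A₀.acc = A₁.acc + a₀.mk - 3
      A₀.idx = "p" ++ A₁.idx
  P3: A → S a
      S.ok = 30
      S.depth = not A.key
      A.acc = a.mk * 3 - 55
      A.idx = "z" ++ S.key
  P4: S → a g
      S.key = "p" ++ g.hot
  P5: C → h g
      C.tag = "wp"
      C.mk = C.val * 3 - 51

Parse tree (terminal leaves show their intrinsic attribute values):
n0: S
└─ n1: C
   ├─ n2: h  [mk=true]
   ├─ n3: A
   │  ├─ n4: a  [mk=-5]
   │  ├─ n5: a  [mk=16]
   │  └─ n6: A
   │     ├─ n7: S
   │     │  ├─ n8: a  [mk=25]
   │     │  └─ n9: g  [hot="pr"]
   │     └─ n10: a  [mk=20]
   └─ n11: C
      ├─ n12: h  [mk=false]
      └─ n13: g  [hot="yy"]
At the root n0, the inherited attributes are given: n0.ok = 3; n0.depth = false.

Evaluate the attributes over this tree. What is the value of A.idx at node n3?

1. n0.ok = 3  [given at root]
2. n0.depth = false  [given at root]
3. n1.val = 23  [23]
4. n2.mk = true  [terminal]
5. n3.key = true  [C₀.val > 22]
6. n3.hot = true  [C₀.val > 22]
7. n4.mk = -5  [terminal]
8. n5.mk = 16  [terminal]
9. n6.key = false  [A₀.key == false]
10. n6.hot = true  [a₀.mk == -5]
11. n7.ok = 30  [30]
12. n7.depth = true  [not A.key]
13. n8.mk = 25  [terminal]
14. n9.hot = "pr"  [terminal]
15. n7.key = "ppr"  ["p" ++ g.hot]
16. n10.mk = 20  [terminal]
17. n6.acc = 5  [a.mk * 3 - 55]
18. n6.idx = "zppr"  ["z" ++ S.key]
19. n3.acc = -3  [A₁.acc + a₀.mk - 3]
20. n3.idx = "pzppr"  ["p" ++ A₁.idx]
21. n11.val = 17  [C₀.val + A.acc - 3]
22. n12.mk = false  [terminal]
23. n13.hot = "yy"  [terminal]
24. n11.tag = "wp"  ["wp"]
25. n11.mk = 0  [C.val * 3 - 51]
26. n1.tag = "wppzppr"  [C₁.tag ++ A.idx]
27. n1.mk = 13  [C₀.val - 10]
28. n0.key = "qr"  ["qr"]

"pzppr"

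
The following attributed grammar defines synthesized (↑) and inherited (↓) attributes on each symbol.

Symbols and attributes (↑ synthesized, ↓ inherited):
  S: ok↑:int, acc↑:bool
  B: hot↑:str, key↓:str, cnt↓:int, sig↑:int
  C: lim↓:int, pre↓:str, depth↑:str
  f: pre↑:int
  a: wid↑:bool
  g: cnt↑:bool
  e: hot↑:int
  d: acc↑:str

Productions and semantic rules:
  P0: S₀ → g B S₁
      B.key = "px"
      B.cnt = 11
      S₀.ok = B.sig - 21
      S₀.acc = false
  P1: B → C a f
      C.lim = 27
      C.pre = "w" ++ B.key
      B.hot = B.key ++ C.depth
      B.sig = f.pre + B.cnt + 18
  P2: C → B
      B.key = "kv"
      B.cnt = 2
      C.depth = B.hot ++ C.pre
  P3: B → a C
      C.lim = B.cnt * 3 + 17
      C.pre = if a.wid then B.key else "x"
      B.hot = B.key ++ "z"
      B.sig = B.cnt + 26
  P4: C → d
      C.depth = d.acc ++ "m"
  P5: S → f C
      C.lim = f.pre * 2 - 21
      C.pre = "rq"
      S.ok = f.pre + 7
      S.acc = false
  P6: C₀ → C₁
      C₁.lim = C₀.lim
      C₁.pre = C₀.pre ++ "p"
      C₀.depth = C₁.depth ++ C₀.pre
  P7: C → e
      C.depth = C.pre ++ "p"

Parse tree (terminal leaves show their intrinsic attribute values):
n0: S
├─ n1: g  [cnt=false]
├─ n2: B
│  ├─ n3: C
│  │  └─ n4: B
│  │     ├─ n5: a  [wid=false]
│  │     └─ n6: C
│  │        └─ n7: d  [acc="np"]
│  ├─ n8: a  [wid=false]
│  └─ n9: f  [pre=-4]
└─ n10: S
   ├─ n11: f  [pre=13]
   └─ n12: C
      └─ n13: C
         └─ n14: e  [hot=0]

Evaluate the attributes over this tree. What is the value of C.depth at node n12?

"rqpprq"

1. n1.cnt = false  [terminal]
2. n2.key = "px"  ["px"]
3. n2.cnt = 11  [11]
4. n3.lim = 27  [27]
5. n3.pre = "wpx"  ["w" ++ B.key]
6. n4.key = "kv"  ["kv"]
7. n4.cnt = 2  [2]
8. n5.wid = false  [terminal]
9. n6.lim = 23  [B.cnt * 3 + 17]
10. n6.pre = "x"  [if a.wid then B.key else "x"]
11. n7.acc = "np"  [terminal]
12. n6.depth = "npm"  [d.acc ++ "m"]
13. n4.hot = "kvz"  [B.key ++ "z"]
14. n4.sig = 28  [B.cnt + 26]
15. n3.depth = "kvzwpx"  [B.hot ++ C.pre]
16. n8.wid = false  [terminal]
17. n9.pre = -4  [terminal]
18. n2.hot = "pxkvzwpx"  [B.key ++ C.depth]
19. n2.sig = 25  [f.pre + B.cnt + 18]
20. n11.pre = 13  [terminal]
21. n12.lim = 5  [f.pre * 2 - 21]
22. n12.pre = "rq"  ["rq"]
23. n13.lim = 5  [C₀.lim]
24. n13.pre = "rqp"  [C₀.pre ++ "p"]
25. n14.hot = 0  [terminal]
26. n13.depth = "rqpp"  [C.pre ++ "p"]
27. n12.depth = "rqpprq"  [C₁.depth ++ C₀.pre]
28. n10.ok = 20  [f.pre + 7]
29. n10.acc = false  [false]
30. n0.ok = 4  [B.sig - 21]
31. n0.acc = false  [false]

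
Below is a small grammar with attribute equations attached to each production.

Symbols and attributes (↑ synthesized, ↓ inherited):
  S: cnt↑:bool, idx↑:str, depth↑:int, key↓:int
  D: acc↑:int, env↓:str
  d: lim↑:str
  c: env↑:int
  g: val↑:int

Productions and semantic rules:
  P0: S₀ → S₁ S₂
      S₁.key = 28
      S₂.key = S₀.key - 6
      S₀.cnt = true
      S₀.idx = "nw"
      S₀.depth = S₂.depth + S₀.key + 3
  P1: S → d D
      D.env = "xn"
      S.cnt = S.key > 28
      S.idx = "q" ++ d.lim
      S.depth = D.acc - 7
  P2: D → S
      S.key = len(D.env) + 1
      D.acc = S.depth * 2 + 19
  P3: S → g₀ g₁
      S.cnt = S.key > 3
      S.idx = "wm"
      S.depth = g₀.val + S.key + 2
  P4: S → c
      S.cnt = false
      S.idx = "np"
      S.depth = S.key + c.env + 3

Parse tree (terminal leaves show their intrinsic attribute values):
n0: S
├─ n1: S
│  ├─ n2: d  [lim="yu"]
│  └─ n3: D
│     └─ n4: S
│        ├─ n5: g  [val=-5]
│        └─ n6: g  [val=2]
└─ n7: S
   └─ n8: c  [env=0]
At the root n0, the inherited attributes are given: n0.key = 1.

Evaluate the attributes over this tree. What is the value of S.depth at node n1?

1. n0.key = 1  [given at root]
2. n1.key = 28  [28]
3. n2.lim = "yu"  [terminal]
4. n3.env = "xn"  ["xn"]
5. n4.key = 3  [len(D.env) + 1]
6. n5.val = -5  [terminal]
7. n6.val = 2  [terminal]
8. n4.cnt = false  [S.key > 3]
9. n4.idx = "wm"  ["wm"]
10. n4.depth = 0  [g₀.val + S.key + 2]
11. n3.acc = 19  [S.depth * 2 + 19]
12. n1.cnt = false  [S.key > 28]
13. n1.idx = "qyu"  ["q" ++ d.lim]
14. n1.depth = 12  [D.acc - 7]
15. n7.key = -5  [S₀.key - 6]
16. n8.env = 0  [terminal]
17. n7.cnt = false  [false]
18. n7.idx = "np"  ["np"]
19. n7.depth = -2  [S.key + c.env + 3]
20. n0.cnt = true  [true]
21. n0.idx = "nw"  ["nw"]
22. n0.depth = 2  [S₂.depth + S₀.key + 3]

12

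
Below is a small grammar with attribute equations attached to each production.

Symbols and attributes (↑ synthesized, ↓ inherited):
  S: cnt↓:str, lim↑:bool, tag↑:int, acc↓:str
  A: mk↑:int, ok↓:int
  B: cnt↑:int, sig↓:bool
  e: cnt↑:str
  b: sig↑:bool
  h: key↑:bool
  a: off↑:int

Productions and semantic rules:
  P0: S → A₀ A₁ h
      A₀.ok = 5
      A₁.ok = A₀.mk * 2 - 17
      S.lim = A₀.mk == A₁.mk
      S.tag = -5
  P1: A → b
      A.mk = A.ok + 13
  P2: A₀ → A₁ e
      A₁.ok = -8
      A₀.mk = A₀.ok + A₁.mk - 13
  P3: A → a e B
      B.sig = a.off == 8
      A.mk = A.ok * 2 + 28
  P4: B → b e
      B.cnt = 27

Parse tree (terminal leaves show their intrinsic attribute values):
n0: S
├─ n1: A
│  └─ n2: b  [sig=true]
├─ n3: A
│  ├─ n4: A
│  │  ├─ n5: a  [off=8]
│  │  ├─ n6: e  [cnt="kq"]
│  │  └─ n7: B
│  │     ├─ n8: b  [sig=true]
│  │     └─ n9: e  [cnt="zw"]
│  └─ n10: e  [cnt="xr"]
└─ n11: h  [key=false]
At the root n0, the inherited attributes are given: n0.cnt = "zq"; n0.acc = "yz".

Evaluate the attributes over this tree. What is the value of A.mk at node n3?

1. n0.cnt = "zq"  [given at root]
2. n0.acc = "yz"  [given at root]
3. n1.ok = 5  [5]
4. n2.sig = true  [terminal]
5. n1.mk = 18  [A.ok + 13]
6. n3.ok = 19  [A₀.mk * 2 - 17]
7. n4.ok = -8  [-8]
8. n5.off = 8  [terminal]
9. n6.cnt = "kq"  [terminal]
10. n7.sig = true  [a.off == 8]
11. n8.sig = true  [terminal]
12. n9.cnt = "zw"  [terminal]
13. n7.cnt = 27  [27]
14. n4.mk = 12  [A.ok * 2 + 28]
15. n10.cnt = "xr"  [terminal]
16. n3.mk = 18  [A₀.ok + A₁.mk - 13]
17. n11.key = false  [terminal]
18. n0.lim = true  [A₀.mk == A₁.mk]
19. n0.tag = -5  [-5]

18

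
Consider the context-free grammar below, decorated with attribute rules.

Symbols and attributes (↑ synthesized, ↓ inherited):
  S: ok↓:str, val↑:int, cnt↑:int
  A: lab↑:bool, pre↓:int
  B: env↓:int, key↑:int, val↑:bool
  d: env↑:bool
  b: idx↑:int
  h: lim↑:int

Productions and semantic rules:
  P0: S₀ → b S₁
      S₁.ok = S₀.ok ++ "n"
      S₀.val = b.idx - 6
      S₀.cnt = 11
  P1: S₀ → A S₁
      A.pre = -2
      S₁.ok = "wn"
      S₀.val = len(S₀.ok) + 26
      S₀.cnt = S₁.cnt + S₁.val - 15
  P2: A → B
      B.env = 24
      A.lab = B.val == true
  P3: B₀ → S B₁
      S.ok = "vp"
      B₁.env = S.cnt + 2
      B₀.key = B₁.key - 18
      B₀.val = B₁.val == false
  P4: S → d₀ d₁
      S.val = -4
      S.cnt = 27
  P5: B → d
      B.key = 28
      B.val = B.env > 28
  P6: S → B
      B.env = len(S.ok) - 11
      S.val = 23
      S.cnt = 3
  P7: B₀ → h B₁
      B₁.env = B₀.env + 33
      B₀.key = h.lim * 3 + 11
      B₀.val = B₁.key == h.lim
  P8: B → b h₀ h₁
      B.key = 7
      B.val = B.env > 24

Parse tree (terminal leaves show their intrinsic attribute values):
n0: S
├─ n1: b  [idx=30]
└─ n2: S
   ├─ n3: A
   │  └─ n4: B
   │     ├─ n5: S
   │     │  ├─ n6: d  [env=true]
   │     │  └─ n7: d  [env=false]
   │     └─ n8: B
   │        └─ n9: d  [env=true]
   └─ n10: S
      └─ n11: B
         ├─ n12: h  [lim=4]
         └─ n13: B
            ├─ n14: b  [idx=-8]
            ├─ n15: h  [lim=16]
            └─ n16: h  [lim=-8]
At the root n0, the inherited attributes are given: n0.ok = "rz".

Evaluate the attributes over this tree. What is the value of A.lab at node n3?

false

1. n0.ok = "rz"  [given at root]
2. n1.idx = 30  [terminal]
3. n2.ok = "rzn"  [S₀.ok ++ "n"]
4. n3.pre = -2  [-2]
5. n4.env = 24  [24]
6. n5.ok = "vp"  ["vp"]
7. n6.env = true  [terminal]
8. n7.env = false  [terminal]
9. n5.val = -4  [-4]
10. n5.cnt = 27  [27]
11. n8.env = 29  [S.cnt + 2]
12. n9.env = true  [terminal]
13. n8.key = 28  [28]
14. n8.val = true  [B.env > 28]
15. n4.key = 10  [B₁.key - 18]
16. n4.val = false  [B₁.val == false]
17. n3.lab = false  [B.val == true]
18. n10.ok = "wn"  ["wn"]
19. n11.env = -9  [len(S.ok) - 11]
20. n12.lim = 4  [terminal]
21. n13.env = 24  [B₀.env + 33]
22. n14.idx = -8  [terminal]
23. n15.lim = 16  [terminal]
24. n16.lim = -8  [terminal]
25. n13.key = 7  [7]
26. n13.val = false  [B.env > 24]
27. n11.key = 23  [h.lim * 3 + 11]
28. n11.val = false  [B₁.key == h.lim]
29. n10.val = 23  [23]
30. n10.cnt = 3  [3]
31. n2.val = 29  [len(S₀.ok) + 26]
32. n2.cnt = 11  [S₁.cnt + S₁.val - 15]
33. n0.val = 24  [b.idx - 6]
34. n0.cnt = 11  [11]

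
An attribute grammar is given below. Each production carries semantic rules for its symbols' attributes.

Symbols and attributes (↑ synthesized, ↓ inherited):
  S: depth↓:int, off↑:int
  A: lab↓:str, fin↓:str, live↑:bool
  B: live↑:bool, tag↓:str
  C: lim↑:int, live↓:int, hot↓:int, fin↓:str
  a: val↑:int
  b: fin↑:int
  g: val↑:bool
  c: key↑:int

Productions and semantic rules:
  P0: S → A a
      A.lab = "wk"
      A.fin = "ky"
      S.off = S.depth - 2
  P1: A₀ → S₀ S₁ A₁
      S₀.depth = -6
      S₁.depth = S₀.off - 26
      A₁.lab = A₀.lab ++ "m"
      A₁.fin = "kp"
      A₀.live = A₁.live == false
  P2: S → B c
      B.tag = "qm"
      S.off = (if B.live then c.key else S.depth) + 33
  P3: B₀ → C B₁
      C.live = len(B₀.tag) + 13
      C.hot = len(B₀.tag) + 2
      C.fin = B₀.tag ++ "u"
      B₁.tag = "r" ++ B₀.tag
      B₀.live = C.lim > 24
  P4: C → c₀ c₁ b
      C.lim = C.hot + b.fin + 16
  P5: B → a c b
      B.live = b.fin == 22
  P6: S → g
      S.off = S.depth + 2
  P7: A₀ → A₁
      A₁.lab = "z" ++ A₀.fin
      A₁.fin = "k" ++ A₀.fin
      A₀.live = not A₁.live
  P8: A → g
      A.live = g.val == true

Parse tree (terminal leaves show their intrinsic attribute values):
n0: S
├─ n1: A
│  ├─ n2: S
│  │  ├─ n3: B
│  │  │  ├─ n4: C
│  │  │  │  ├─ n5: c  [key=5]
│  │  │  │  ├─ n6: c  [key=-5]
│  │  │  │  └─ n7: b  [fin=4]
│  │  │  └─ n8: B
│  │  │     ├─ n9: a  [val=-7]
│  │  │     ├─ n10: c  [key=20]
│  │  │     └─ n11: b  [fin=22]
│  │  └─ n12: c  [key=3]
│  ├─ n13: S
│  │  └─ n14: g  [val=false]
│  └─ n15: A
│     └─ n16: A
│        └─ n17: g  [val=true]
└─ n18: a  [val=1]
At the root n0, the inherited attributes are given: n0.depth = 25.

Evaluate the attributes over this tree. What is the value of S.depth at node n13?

1

1. n0.depth = 25  [given at root]
2. n1.lab = "wk"  ["wk"]
3. n1.fin = "ky"  ["ky"]
4. n2.depth = -6  [-6]
5. n3.tag = "qm"  ["qm"]
6. n4.live = 15  [len(B₀.tag) + 13]
7. n4.hot = 4  [len(B₀.tag) + 2]
8. n4.fin = "qmu"  [B₀.tag ++ "u"]
9. n5.key = 5  [terminal]
10. n6.key = -5  [terminal]
11. n7.fin = 4  [terminal]
12. n4.lim = 24  [C.hot + b.fin + 16]
13. n8.tag = "rqm"  ["r" ++ B₀.tag]
14. n9.val = -7  [terminal]
15. n10.key = 20  [terminal]
16. n11.fin = 22  [terminal]
17. n8.live = true  [b.fin == 22]
18. n3.live = false  [C.lim > 24]
19. n12.key = 3  [terminal]
20. n2.off = 27  [(if B.live then c.key else S.depth) + 33]
21. n13.depth = 1  [S₀.off - 26]
22. n14.val = false  [terminal]
23. n13.off = 3  [S.depth + 2]
24. n15.lab = "wkm"  [A₀.lab ++ "m"]
25. n15.fin = "kp"  ["kp"]
26. n16.lab = "zkp"  ["z" ++ A₀.fin]
27. n16.fin = "kkp"  ["k" ++ A₀.fin]
28. n17.val = true  [terminal]
29. n16.live = true  [g.val == true]
30. n15.live = false  [not A₁.live]
31. n1.live = true  [A₁.live == false]
32. n18.val = 1  [terminal]
33. n0.off = 23  [S.depth - 2]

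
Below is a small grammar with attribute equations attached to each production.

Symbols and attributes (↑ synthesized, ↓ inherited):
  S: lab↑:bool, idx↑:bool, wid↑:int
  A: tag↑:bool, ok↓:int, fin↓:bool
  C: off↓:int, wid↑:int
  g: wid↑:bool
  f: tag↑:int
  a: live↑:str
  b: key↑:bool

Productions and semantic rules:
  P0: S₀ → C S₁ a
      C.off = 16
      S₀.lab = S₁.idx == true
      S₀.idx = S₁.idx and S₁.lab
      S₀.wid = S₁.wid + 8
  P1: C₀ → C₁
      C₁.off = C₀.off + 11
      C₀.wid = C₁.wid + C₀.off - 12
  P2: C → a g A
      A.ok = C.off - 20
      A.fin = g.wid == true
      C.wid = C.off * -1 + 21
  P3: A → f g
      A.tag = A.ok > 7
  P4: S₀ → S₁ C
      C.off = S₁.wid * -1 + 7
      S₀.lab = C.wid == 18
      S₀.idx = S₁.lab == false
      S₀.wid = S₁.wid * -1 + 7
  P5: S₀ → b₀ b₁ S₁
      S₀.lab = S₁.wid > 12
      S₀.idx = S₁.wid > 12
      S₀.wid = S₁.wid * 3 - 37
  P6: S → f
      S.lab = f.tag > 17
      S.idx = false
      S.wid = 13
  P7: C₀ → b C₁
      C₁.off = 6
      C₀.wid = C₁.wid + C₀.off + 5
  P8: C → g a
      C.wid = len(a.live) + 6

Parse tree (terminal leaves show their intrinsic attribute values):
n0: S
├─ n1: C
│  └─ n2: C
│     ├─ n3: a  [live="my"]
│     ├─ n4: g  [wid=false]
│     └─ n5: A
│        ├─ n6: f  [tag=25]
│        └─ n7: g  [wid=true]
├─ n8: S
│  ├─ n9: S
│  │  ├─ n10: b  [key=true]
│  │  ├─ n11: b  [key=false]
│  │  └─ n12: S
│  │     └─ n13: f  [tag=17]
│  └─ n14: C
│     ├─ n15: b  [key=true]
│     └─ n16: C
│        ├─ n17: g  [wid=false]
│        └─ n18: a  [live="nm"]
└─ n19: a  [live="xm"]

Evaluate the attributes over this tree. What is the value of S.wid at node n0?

1. n1.off = 16  [16]
2. n2.off = 27  [C₀.off + 11]
3. n3.live = "my"  [terminal]
4. n4.wid = false  [terminal]
5. n5.ok = 7  [C.off - 20]
6. n5.fin = false  [g.wid == true]
7. n6.tag = 25  [terminal]
8. n7.wid = true  [terminal]
9. n5.tag = false  [A.ok > 7]
10. n2.wid = -6  [C.off * -1 + 21]
11. n1.wid = -2  [C₁.wid + C₀.off - 12]
12. n10.key = true  [terminal]
13. n11.key = false  [terminal]
14. n13.tag = 17  [terminal]
15. n12.lab = false  [f.tag > 17]
16. n12.idx = false  [false]
17. n12.wid = 13  [13]
18. n9.lab = true  [S₁.wid > 12]
19. n9.idx = true  [S₁.wid > 12]
20. n9.wid = 2  [S₁.wid * 3 - 37]
21. n14.off = 5  [S₁.wid * -1 + 7]
22. n15.key = true  [terminal]
23. n16.off = 6  [6]
24. n17.wid = false  [terminal]
25. n18.live = "nm"  [terminal]
26. n16.wid = 8  [len(a.live) + 6]
27. n14.wid = 18  [C₁.wid + C₀.off + 5]
28. n8.lab = true  [C.wid == 18]
29. n8.idx = false  [S₁.lab == false]
30. n8.wid = 5  [S₁.wid * -1 + 7]
31. n19.live = "xm"  [terminal]
32. n0.lab = false  [S₁.idx == true]
33. n0.idx = false  [S₁.idx and S₁.lab]
34. n0.wid = 13  [S₁.wid + 8]

13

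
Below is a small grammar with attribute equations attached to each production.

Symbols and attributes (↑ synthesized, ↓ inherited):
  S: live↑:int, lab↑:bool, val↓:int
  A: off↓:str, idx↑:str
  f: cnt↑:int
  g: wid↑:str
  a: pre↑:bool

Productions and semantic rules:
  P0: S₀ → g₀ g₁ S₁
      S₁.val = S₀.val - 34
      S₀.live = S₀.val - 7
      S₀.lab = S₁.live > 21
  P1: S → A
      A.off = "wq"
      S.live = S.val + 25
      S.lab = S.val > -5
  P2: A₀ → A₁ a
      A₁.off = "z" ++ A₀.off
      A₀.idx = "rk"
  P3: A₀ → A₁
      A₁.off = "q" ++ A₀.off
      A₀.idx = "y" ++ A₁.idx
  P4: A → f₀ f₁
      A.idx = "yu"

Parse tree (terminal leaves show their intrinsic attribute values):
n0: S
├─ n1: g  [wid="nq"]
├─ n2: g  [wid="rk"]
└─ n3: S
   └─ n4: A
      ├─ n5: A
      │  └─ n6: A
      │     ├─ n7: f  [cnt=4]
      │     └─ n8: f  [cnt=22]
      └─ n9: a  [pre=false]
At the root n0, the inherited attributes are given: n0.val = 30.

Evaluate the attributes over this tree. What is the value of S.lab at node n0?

false

1. n0.val = 30  [given at root]
2. n1.wid = "nq"  [terminal]
3. n2.wid = "rk"  [terminal]
4. n3.val = -4  [S₀.val - 34]
5. n4.off = "wq"  ["wq"]
6. n5.off = "zwq"  ["z" ++ A₀.off]
7. n6.off = "qzwq"  ["q" ++ A₀.off]
8. n7.cnt = 4  [terminal]
9. n8.cnt = 22  [terminal]
10. n6.idx = "yu"  ["yu"]
11. n5.idx = "yyu"  ["y" ++ A₁.idx]
12. n9.pre = false  [terminal]
13. n4.idx = "rk"  ["rk"]
14. n3.live = 21  [S.val + 25]
15. n3.lab = true  [S.val > -5]
16. n0.live = 23  [S₀.val - 7]
17. n0.lab = false  [S₁.live > 21]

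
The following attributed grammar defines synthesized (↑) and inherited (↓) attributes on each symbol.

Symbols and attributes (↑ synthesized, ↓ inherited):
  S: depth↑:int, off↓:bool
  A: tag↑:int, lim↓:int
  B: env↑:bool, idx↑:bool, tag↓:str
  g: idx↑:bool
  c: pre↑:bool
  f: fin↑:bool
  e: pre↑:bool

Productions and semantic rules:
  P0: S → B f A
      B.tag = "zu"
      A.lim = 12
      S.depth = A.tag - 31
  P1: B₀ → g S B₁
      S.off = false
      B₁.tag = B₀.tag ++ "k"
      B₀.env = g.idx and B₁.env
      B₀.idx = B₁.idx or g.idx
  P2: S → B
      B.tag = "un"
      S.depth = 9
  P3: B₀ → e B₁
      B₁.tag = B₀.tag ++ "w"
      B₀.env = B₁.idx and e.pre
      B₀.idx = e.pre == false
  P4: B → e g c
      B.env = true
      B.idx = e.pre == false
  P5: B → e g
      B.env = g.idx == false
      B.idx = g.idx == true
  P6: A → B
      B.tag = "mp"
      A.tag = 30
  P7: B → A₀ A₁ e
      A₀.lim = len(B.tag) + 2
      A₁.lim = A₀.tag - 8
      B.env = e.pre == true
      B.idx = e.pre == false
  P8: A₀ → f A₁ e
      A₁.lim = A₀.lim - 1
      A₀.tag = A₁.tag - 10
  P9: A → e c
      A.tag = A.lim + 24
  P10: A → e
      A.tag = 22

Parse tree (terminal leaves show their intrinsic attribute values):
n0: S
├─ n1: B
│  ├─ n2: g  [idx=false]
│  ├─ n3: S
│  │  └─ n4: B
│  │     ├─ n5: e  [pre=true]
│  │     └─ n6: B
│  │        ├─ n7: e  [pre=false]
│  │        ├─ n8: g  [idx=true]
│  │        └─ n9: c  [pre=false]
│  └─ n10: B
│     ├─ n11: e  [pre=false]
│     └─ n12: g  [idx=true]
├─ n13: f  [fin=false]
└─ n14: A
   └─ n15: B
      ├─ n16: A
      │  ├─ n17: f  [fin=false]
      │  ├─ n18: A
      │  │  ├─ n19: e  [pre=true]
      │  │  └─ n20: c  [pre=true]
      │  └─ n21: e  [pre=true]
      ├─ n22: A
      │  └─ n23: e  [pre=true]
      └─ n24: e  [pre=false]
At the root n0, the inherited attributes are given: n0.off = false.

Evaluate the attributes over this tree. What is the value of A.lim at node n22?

9

1. n0.off = false  [given at root]
2. n1.tag = "zu"  ["zu"]
3. n2.idx = false  [terminal]
4. n3.off = false  [false]
5. n4.tag = "un"  ["un"]
6. n5.pre = true  [terminal]
7. n6.tag = "unw"  [B₀.tag ++ "w"]
8. n7.pre = false  [terminal]
9. n8.idx = true  [terminal]
10. n9.pre = false  [terminal]
11. n6.env = true  [true]
12. n6.idx = true  [e.pre == false]
13. n4.env = true  [B₁.idx and e.pre]
14. n4.idx = false  [e.pre == false]
15. n3.depth = 9  [9]
16. n10.tag = "zuk"  [B₀.tag ++ "k"]
17. n11.pre = false  [terminal]
18. n12.idx = true  [terminal]
19. n10.env = false  [g.idx == false]
20. n10.idx = true  [g.idx == true]
21. n1.env = false  [g.idx and B₁.env]
22. n1.idx = true  [B₁.idx or g.idx]
23. n13.fin = false  [terminal]
24. n14.lim = 12  [12]
25. n15.tag = "mp"  ["mp"]
26. n16.lim = 4  [len(B.tag) + 2]
27. n17.fin = false  [terminal]
28. n18.lim = 3  [A₀.lim - 1]
29. n19.pre = true  [terminal]
30. n20.pre = true  [terminal]
31. n18.tag = 27  [A.lim + 24]
32. n21.pre = true  [terminal]
33. n16.tag = 17  [A₁.tag - 10]
34. n22.lim = 9  [A₀.tag - 8]
35. n23.pre = true  [terminal]
36. n22.tag = 22  [22]
37. n24.pre = false  [terminal]
38. n15.env = false  [e.pre == true]
39. n15.idx = true  [e.pre == false]
40. n14.tag = 30  [30]
41. n0.depth = -1  [A.tag - 31]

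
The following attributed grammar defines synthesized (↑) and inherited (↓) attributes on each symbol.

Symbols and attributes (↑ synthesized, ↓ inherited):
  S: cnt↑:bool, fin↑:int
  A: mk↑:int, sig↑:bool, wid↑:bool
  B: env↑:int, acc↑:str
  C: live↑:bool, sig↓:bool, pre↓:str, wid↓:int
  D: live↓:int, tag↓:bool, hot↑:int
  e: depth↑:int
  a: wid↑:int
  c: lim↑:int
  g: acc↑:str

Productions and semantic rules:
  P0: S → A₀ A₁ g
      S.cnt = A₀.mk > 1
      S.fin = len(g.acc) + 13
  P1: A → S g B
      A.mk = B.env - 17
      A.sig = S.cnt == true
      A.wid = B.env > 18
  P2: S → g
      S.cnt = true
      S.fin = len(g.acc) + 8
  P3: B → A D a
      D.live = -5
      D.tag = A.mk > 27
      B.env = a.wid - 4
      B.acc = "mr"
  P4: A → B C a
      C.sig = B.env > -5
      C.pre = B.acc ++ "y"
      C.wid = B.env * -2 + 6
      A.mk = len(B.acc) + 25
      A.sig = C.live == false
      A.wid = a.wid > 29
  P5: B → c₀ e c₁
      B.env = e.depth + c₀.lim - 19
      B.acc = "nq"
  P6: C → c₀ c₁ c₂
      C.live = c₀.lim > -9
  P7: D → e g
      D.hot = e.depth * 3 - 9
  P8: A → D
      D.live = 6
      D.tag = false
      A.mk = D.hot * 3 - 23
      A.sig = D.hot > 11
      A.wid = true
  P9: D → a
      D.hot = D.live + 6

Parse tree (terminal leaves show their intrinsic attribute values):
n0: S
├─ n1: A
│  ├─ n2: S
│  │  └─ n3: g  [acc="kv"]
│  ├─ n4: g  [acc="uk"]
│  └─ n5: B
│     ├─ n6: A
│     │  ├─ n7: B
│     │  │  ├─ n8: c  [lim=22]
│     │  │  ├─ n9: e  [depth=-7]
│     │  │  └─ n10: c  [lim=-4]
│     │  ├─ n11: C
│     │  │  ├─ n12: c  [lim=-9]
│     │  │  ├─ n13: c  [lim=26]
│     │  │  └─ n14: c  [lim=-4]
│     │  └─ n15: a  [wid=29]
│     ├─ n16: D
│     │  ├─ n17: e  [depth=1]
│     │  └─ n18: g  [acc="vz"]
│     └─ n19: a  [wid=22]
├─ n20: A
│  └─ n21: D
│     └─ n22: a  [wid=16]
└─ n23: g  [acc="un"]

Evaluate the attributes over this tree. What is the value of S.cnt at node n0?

false

1. n3.acc = "kv"  [terminal]
2. n2.cnt = true  [true]
3. n2.fin = 10  [len(g.acc) + 8]
4. n4.acc = "uk"  [terminal]
5. n8.lim = 22  [terminal]
6. n9.depth = -7  [terminal]
7. n10.lim = -4  [terminal]
8. n7.env = -4  [e.depth + c₀.lim - 19]
9. n7.acc = "nq"  ["nq"]
10. n11.sig = true  [B.env > -5]
11. n11.pre = "nqy"  [B.acc ++ "y"]
12. n11.wid = 14  [B.env * -2 + 6]
13. n12.lim = -9  [terminal]
14. n13.lim = 26  [terminal]
15. n14.lim = -4  [terminal]
16. n11.live = false  [c₀.lim > -9]
17. n15.wid = 29  [terminal]
18. n6.mk = 27  [len(B.acc) + 25]
19. n6.sig = true  [C.live == false]
20. n6.wid = false  [a.wid > 29]
21. n16.live = -5  [-5]
22. n16.tag = false  [A.mk > 27]
23. n17.depth = 1  [terminal]
24. n18.acc = "vz"  [terminal]
25. n16.hot = -6  [e.depth * 3 - 9]
26. n19.wid = 22  [terminal]
27. n5.env = 18  [a.wid - 4]
28. n5.acc = "mr"  ["mr"]
29. n1.mk = 1  [B.env - 17]
30. n1.sig = true  [S.cnt == true]
31. n1.wid = false  [B.env > 18]
32. n21.live = 6  [6]
33. n21.tag = false  [false]
34. n22.wid = 16  [terminal]
35. n21.hot = 12  [D.live + 6]
36. n20.mk = 13  [D.hot * 3 - 23]
37. n20.sig = true  [D.hot > 11]
38. n20.wid = true  [true]
39. n23.acc = "un"  [terminal]
40. n0.cnt = false  [A₀.mk > 1]
41. n0.fin = 15  [len(g.acc) + 13]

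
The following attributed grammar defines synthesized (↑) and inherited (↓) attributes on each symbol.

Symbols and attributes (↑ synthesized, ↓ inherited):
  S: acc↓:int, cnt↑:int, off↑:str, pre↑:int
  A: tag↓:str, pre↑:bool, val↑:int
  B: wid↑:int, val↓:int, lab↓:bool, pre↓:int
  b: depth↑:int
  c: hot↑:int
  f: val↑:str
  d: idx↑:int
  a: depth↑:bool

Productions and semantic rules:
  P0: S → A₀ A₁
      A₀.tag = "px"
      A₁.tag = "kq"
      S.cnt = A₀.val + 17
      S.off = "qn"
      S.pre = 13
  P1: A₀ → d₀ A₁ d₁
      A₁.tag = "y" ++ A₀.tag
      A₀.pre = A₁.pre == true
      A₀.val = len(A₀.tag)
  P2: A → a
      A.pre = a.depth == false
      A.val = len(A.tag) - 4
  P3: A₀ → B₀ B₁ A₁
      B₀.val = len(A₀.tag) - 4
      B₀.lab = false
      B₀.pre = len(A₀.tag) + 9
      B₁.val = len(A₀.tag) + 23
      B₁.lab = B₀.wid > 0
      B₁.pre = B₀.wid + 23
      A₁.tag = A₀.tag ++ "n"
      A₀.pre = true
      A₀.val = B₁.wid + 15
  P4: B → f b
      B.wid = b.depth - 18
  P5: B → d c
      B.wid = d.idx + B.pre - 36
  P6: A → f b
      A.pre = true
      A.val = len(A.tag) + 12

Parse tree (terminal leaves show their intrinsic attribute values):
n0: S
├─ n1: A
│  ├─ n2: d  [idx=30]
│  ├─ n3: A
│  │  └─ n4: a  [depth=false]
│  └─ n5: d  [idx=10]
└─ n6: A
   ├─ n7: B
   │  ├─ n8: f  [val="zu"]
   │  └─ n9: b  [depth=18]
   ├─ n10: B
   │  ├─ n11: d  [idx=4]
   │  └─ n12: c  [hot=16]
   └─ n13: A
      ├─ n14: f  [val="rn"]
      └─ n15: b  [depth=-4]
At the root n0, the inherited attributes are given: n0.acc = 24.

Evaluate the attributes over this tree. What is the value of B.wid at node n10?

1. n0.acc = 24  [given at root]
2. n1.tag = "px"  ["px"]
3. n2.idx = 30  [terminal]
4. n3.tag = "ypx"  ["y" ++ A₀.tag]
5. n4.depth = false  [terminal]
6. n3.pre = true  [a.depth == false]
7. n3.val = -1  [len(A.tag) - 4]
8. n5.idx = 10  [terminal]
9. n1.pre = true  [A₁.pre == true]
10. n1.val = 2  [len(A₀.tag)]
11. n6.tag = "kq"  ["kq"]
12. n7.val = -2  [len(A₀.tag) - 4]
13. n7.lab = false  [false]
14. n7.pre = 11  [len(A₀.tag) + 9]
15. n8.val = "zu"  [terminal]
16. n9.depth = 18  [terminal]
17. n7.wid = 0  [b.depth - 18]
18. n10.val = 25  [len(A₀.tag) + 23]
19. n10.lab = false  [B₀.wid > 0]
20. n10.pre = 23  [B₀.wid + 23]
21. n11.idx = 4  [terminal]
22. n12.hot = 16  [terminal]
23. n10.wid = -9  [d.idx + B.pre - 36]
24. n13.tag = "kqn"  [A₀.tag ++ "n"]
25. n14.val = "rn"  [terminal]
26. n15.depth = -4  [terminal]
27. n13.pre = true  [true]
28. n13.val = 15  [len(A.tag) + 12]
29. n6.pre = true  [true]
30. n6.val = 6  [B₁.wid + 15]
31. n0.cnt = 19  [A₀.val + 17]
32. n0.off = "qn"  ["qn"]
33. n0.pre = 13  [13]

-9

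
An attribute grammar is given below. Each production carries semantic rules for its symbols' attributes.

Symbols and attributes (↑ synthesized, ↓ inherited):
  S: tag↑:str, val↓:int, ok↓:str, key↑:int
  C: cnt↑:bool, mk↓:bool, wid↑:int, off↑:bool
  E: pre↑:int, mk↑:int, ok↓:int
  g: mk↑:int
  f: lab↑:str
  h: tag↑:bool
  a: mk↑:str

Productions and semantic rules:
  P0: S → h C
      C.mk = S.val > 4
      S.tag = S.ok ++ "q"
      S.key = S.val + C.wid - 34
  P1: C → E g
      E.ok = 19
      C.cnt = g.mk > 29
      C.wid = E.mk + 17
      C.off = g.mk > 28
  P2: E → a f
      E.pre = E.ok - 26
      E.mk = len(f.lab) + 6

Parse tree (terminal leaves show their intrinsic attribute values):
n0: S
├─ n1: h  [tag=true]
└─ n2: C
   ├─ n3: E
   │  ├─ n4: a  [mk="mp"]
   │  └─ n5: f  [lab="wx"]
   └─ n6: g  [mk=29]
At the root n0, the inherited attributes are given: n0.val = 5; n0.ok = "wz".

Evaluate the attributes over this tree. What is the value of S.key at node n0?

-4

1. n0.val = 5  [given at root]
2. n0.ok = "wz"  [given at root]
3. n1.tag = true  [terminal]
4. n2.mk = true  [S.val > 4]
5. n3.ok = 19  [19]
6. n4.mk = "mp"  [terminal]
7. n5.lab = "wx"  [terminal]
8. n3.pre = -7  [E.ok - 26]
9. n3.mk = 8  [len(f.lab) + 6]
10. n6.mk = 29  [terminal]
11. n2.cnt = false  [g.mk > 29]
12. n2.wid = 25  [E.mk + 17]
13. n2.off = true  [g.mk > 28]
14. n0.tag = "wzq"  [S.ok ++ "q"]
15. n0.key = -4  [S.val + C.wid - 34]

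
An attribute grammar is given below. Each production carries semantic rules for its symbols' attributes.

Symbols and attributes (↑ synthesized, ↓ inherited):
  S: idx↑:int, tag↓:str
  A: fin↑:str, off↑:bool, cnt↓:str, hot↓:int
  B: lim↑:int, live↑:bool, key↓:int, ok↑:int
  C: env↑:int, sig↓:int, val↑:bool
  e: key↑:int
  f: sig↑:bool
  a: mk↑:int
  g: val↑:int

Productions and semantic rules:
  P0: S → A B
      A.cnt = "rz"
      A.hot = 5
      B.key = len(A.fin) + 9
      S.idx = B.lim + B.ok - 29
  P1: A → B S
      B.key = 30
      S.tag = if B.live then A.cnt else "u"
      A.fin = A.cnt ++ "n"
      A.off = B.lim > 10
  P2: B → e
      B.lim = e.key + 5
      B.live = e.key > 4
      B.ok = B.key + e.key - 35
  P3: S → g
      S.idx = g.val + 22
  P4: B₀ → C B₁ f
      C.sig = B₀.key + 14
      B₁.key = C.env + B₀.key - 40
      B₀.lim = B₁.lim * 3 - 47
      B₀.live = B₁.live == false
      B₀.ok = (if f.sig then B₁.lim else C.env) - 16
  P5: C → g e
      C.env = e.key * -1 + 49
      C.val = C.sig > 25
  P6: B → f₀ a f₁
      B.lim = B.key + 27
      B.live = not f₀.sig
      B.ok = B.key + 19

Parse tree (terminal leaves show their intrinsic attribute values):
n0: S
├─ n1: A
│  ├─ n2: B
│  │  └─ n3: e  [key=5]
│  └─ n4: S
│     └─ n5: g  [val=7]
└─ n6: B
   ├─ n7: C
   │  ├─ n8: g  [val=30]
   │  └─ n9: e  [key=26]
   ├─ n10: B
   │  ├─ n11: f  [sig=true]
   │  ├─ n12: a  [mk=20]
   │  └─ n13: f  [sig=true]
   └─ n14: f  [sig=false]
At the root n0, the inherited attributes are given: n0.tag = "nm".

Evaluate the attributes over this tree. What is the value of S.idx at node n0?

-3

1. n0.tag = "nm"  [given at root]
2. n1.cnt = "rz"  ["rz"]
3. n1.hot = 5  [5]
4. n2.key = 30  [30]
5. n3.key = 5  [terminal]
6. n2.lim = 10  [e.key + 5]
7. n2.live = true  [e.key > 4]
8. n2.ok = 0  [B.key + e.key - 35]
9. n4.tag = "rz"  [if B.live then A.cnt else "u"]
10. n5.val = 7  [terminal]
11. n4.idx = 29  [g.val + 22]
12. n1.fin = "rzn"  [A.cnt ++ "n"]
13. n1.off = false  [B.lim > 10]
14. n6.key = 12  [len(A.fin) + 9]
15. n7.sig = 26  [B₀.key + 14]
16. n8.val = 30  [terminal]
17. n9.key = 26  [terminal]
18. n7.env = 23  [e.key * -1 + 49]
19. n7.val = true  [C.sig > 25]
20. n10.key = -5  [C.env + B₀.key - 40]
21. n11.sig = true  [terminal]
22. n12.mk = 20  [terminal]
23. n13.sig = true  [terminal]
24. n10.lim = 22  [B.key + 27]
25. n10.live = false  [not f₀.sig]
26. n10.ok = 14  [B.key + 19]
27. n14.sig = false  [terminal]
28. n6.lim = 19  [B₁.lim * 3 - 47]
29. n6.live = true  [B₁.live == false]
30. n6.ok = 7  [(if f.sig then B₁.lim else C.env) - 16]
31. n0.idx = -3  [B.lim + B.ok - 29]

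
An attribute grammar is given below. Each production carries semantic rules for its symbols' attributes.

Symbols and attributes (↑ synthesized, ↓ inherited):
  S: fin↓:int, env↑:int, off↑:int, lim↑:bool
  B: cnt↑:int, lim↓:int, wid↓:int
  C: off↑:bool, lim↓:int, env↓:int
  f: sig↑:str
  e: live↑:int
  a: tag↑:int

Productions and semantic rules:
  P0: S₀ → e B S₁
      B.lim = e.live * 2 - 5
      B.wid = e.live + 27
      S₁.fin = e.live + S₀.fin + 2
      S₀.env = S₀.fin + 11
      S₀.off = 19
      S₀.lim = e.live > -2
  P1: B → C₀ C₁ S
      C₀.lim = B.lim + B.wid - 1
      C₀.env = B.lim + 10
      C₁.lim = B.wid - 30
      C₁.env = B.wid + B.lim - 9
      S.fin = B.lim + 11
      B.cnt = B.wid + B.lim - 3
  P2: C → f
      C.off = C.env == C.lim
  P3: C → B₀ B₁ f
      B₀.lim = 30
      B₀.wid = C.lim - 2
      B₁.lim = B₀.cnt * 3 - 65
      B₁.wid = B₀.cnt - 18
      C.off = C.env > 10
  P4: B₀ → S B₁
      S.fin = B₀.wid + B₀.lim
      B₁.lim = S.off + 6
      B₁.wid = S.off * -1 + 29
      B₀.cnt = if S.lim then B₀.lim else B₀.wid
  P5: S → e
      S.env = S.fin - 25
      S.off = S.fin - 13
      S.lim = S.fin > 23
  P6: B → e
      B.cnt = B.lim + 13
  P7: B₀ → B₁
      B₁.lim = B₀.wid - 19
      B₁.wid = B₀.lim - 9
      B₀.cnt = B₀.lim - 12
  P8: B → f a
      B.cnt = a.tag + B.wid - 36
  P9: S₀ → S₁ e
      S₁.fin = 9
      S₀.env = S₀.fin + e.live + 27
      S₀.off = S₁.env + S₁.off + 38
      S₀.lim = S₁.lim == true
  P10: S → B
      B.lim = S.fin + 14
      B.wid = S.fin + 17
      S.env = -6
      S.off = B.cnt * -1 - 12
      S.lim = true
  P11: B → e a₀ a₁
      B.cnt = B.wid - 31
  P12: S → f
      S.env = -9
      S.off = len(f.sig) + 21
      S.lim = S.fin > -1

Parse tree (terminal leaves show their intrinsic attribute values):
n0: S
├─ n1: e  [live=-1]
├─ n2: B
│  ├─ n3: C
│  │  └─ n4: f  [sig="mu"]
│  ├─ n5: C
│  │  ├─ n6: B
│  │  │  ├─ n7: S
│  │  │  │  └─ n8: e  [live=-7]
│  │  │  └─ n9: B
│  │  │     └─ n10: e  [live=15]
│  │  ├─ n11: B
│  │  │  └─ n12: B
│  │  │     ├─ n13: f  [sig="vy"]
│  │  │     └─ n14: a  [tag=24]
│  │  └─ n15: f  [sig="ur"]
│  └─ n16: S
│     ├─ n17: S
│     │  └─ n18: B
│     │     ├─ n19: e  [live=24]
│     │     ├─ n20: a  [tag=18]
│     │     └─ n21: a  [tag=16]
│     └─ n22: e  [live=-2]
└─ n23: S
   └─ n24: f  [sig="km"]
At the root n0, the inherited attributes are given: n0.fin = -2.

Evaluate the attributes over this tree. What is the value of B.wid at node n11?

12

1. n0.fin = -2  [given at root]
2. n1.live = -1  [terminal]
3. n2.lim = -7  [e.live * 2 - 5]
4. n2.wid = 26  [e.live + 27]
5. n3.lim = 18  [B.lim + B.wid - 1]
6. n3.env = 3  [B.lim + 10]
7. n4.sig = "mu"  [terminal]
8. n3.off = false  [C.env == C.lim]
9. n5.lim = -4  [B.wid - 30]
10. n5.env = 10  [B.wid + B.lim - 9]
11. n6.lim = 30  [30]
12. n6.wid = -6  [C.lim - 2]
13. n7.fin = 24  [B₀.wid + B₀.lim]
14. n8.live = -7  [terminal]
15. n7.env = -1  [S.fin - 25]
16. n7.off = 11  [S.fin - 13]
17. n7.lim = true  [S.fin > 23]
18. n9.lim = 17  [S.off + 6]
19. n9.wid = 18  [S.off * -1 + 29]
20. n10.live = 15  [terminal]
21. n9.cnt = 30  [B.lim + 13]
22. n6.cnt = 30  [if S.lim then B₀.lim else B₀.wid]
23. n11.lim = 25  [B₀.cnt * 3 - 65]
24. n11.wid = 12  [B₀.cnt - 18]
25. n12.lim = -7  [B₀.wid - 19]
26. n12.wid = 16  [B₀.lim - 9]
27. n13.sig = "vy"  [terminal]
28. n14.tag = 24  [terminal]
29. n12.cnt = 4  [a.tag + B.wid - 36]
30. n11.cnt = 13  [B₀.lim - 12]
31. n15.sig = "ur"  [terminal]
32. n5.off = false  [C.env > 10]
33. n16.fin = 4  [B.lim + 11]
34. n17.fin = 9  [9]
35. n18.lim = 23  [S.fin + 14]
36. n18.wid = 26  [S.fin + 17]
37. n19.live = 24  [terminal]
38. n20.tag = 18  [terminal]
39. n21.tag = 16  [terminal]
40. n18.cnt = -5  [B.wid - 31]
41. n17.env = -6  [-6]
42. n17.off = -7  [B.cnt * -1 - 12]
43. n17.lim = true  [true]
44. n22.live = -2  [terminal]
45. n16.env = 29  [S₀.fin + e.live + 27]
46. n16.off = 25  [S₁.env + S₁.off + 38]
47. n16.lim = true  [S₁.lim == true]
48. n2.cnt = 16  [B.wid + B.lim - 3]
49. n23.fin = -1  [e.live + S₀.fin + 2]
50. n24.sig = "km"  [terminal]
51. n23.env = -9  [-9]
52. n23.off = 23  [len(f.sig) + 21]
53. n23.lim = false  [S.fin > -1]
54. n0.env = 9  [S₀.fin + 11]
55. n0.off = 19  [19]
56. n0.lim = true  [e.live > -2]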